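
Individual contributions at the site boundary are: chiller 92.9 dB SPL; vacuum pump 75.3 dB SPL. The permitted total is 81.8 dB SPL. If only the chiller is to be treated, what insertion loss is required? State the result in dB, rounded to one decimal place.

Fixed contribution from the other source: Σ 10^(L/10) = 10^(75.3/10) = 3.388e+07 (75.30 dB SPL).
The limit corresponds to 10^(81.8/10) = 1.514e+08; subtracting the fixed part leaves 1.175e+08 for the chiller, i.e. 80.70 dB SPL.
Required insertion loss = 92.9 − 80.70 = 12.20 dB.

12.2 dB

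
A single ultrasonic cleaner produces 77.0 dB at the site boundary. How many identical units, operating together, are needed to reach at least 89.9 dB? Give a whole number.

The shortfall is 89.9 − 77.0 = 12.9 dB, and N units add 10·log₁₀ N, so need 10·log₁₀ N ≥ 12.9.
N ≥ 10^(12.9/10) = 19.498, so N = 20.

20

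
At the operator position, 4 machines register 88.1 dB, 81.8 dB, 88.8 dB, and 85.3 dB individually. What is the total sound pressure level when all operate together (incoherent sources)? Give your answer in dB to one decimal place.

92.8 dB

Incoherent sources combine by intensity addition: L_total = 10·log₁₀(Σ 10^(L_i/10)).
Σ 10^(L/10) = 10^(88.1/10) + 10^(81.8/10) + 10^(88.8/10) + 10^(85.3/10) = 1.894e+09.
L_total = 10·log₁₀(1.894e+09) = 92.77 dB.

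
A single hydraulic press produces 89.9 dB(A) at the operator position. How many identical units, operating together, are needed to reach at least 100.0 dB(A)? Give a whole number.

N identical sources give L₁ + 10·log₁₀ N, so require 10·log₁₀ N ≥ 100.0 − 89.9 = 10.1 dB.
N ≥ 10^(10.1/10) = 10.233, so N = 11.

11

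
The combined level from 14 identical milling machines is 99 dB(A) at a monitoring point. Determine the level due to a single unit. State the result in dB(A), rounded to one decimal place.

87.5 dB(A)

Dividing the total intensity by 14 lowers the level by 10·log₁₀ 14 = 11.461 dB: L₁ = 99 − 11.461.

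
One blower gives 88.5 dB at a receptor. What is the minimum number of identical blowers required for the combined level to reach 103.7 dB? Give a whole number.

34

The shortfall is 103.7 − 88.5 = 15.2 dB, and N units add 10·log₁₀ N, so need 10·log₁₀ N ≥ 15.2.
N ≥ 10^(15.2/10) = 33.113, so N = 34.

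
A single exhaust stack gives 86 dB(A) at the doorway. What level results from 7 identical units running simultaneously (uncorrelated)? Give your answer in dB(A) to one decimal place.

94.5 dB(A)

With 7 equal, uncorrelated contributions the intensity is 7× that of one unit, giving a rise of 10·log₁₀ 7.
L_total = 86 + 10·log₁₀(7) = 86 + 8.451 = 94.45 dB(A).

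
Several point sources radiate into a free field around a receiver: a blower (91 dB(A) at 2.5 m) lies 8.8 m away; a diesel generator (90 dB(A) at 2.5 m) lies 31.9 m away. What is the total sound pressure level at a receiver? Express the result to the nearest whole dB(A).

80 dB(A)

Propagate each source to the receiver with L = L_ref − 20·log₁₀(r/r_ref), then add intensities.
blower: 91 − 20·log₁₀(8.8/2.5) = 91 − 10.93 = 80.07 dB(A).
diesel generator: 90 − 20·log₁₀(31.9/2.5) = 90 − 22.12 = 67.88 dB(A).
Σ 10^(L/10) = 1.077e+08 → L_total = 10·log₁₀(1.077e+08) = 80.32 dB(A).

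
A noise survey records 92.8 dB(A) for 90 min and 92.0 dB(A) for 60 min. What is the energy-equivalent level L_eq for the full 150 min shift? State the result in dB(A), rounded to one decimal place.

L_eq = 10·log₁₀[(1/T)·Σ tᵢ·10^(Lᵢ/10)] with T = 150 min.
Σ tᵢ·10^(Lᵢ/10) = 90·10^(92.8/10) + 60·10^(92.0/10) = 2.666e+11.
L_eq = 10·log₁₀(2.666e+11/150) = 92.50 dB(A).

92.5 dB(A)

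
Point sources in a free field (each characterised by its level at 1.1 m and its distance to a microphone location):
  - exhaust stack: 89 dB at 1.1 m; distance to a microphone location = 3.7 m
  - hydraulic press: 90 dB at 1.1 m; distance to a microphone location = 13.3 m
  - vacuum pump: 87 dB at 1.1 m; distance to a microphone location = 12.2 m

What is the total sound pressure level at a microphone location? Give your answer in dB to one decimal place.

79.1 dB

Apply inverse-square spreading to bring every level to the receiver, then sum 10^(L/10).
exhaust stack: 89 − 20·log₁₀(3.7/1.1) = 89 − 10.54 = 78.46 dB.
hydraulic press: 90 − 20·log₁₀(13.3/1.1) = 90 − 21.65 = 68.35 dB.
vacuum pump: 87 − 20·log₁₀(12.2/1.1) = 87 − 20.90 = 66.10 dB.
Σ 10^(L/10) = 8.112e+07 → L_total = 10·log₁₀(8.112e+07) = 79.09 dB.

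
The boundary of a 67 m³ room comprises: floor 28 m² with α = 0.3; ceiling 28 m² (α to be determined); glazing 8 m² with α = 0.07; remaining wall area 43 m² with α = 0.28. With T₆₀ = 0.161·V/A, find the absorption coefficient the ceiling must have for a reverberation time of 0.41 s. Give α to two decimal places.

A = 0.161·V/T₆₀ = 0.161·67/0.41 = 26.31 m² sabins.
Absorption from the other surfaces = 28·0.3 + 8·0.07 + 43·0.28 = 21.00 m², so the ceiling must supply 5.31 m² over 28 m².
α = 5.31/28 = 0.190.

0.19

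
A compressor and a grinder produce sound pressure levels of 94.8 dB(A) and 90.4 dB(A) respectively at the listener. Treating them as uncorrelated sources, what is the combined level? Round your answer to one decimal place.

Incoherent sources combine by intensity addition: L_total = 10·log₁₀(Σ 10^(L_i/10)).
Σ 10^(L/10) = 10^(94.8/10) + 10^(90.4/10) = 4.116e+09.
L_total = 10·log₁₀(4.116e+09) = 96.15 dB(A).

96.1 dB(A)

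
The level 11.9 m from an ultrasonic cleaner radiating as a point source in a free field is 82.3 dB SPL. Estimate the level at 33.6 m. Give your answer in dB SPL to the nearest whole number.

For a point source, L₂ = L₁ − 20·log₁₀(r₂/r₁).
L₂ = 82.3 − 20·log₁₀(33.6/11.9) = 82.3 − 9.016 = 73.28 dB SPL.

73 dB SPL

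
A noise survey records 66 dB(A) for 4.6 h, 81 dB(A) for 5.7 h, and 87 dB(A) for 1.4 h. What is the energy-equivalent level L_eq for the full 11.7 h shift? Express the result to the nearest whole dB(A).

Weight each interval's intensity by its duration and average over T = 11.7 h:
Σ tᵢ·10^(Lᵢ/10) = 4.6·10^(66/10) + 5.7·10^(81/10) + 1.4·10^(87/10) = 1.438e+09.
L_eq = 10·log₁₀(1.438e+09/11.7) = 80.89 dB(A).

81 dB(A)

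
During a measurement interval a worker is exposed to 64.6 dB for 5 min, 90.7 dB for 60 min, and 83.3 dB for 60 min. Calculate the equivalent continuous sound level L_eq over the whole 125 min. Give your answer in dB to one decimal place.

Weight each interval's intensity by its duration and average over T = 125 min:
Σ tᵢ·10^(Lᵢ/10) = 5·10^(64.6/10) + 60·10^(90.7/10) + 60·10^(83.3/10) = 8.334e+10.
L_eq = 10·log₁₀(8.334e+10/125) = 88.24 dB.

88.2 dB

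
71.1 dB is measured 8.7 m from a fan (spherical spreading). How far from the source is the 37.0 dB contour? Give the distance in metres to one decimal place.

441.1 m

For a point source L₁ − L₂ = 20·log₁₀(r₂/r₁), so r₂ = r₁·10^((L₁−L₂)/20).
r₂ = 8.7·10^((71.1−37.0)/20) = 8.7·10^(34.1/20) = 441.08 m.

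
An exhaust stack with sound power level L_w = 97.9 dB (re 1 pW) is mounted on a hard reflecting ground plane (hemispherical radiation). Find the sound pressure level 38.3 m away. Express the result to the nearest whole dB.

L_p = L_w − 10·log₁₀(2π·r²) with r = 38.3 m.
2π·r² = 9217 m², 10·log₁₀ of that is 39.646 dB.
L_p = 97.9 − 39.646 = 58.25 dB.

58 dB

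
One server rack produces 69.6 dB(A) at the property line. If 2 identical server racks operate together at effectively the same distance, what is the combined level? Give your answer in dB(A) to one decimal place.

With 2 equal, uncorrelated contributions the intensity is 2× that of one unit, giving a rise of 10·log₁₀ 2.
L_total = 69.6 + 10·log₁₀(2) = 69.6 + 3.010 = 72.61 dB(A).

72.6 dB(A)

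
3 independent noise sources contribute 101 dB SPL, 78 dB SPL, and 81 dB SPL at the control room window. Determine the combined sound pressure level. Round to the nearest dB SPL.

For uncorrelated sources the intensities add, so convert each level to linear form, sum, and take 10·log₁₀ of the total.
Σ 10^(L/10) = 10^(101/10) + 10^(78/10) + 10^(81/10) = 1.278e+10.
L_total = 10·log₁₀(1.278e+10) = 101.06 dB SPL.

101 dB SPL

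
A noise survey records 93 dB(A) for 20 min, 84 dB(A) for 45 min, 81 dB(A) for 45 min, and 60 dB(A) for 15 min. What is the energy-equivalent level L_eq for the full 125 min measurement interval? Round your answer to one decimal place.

The energy average is taken in the linear domain: L_eq = 10·log₁₀[(Σ tᵢ·10^(Lᵢ/10))/T], T = 125 min.
Σ tᵢ·10^(Lᵢ/10) = 20·10^(93/10) + 45·10^(84/10) + 45·10^(81/10) + 15·10^(60/10) = 5.689e+10.
L_eq = 10·log₁₀(5.689e+10/125) = 86.58 dB(A).

86.6 dB(A)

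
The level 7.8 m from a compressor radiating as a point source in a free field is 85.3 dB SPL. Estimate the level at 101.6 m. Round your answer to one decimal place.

63.0 dB SPL

Point-source attenuation: ΔL = 20·log₁₀(r₂/r₁) = 20·log₁₀(101.6/7.8) = 22.296 dB.
L₂ = 85.3 − 20·log₁₀(101.6/7.8) = 85.3 − 22.296 = 63.00 dB SPL.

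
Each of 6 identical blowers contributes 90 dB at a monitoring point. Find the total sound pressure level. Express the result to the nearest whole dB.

With 6 equal, uncorrelated contributions the intensity is 6× that of one unit, giving a rise of 10·log₁₀ 6.
L_total = 90 + 10·log₁₀(6) = 90 + 7.782 = 97.78 dB.

98 dB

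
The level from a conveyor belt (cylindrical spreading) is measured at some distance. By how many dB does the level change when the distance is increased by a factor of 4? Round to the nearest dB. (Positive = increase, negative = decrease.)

-6 dB

Line-source spreading: ΔL = −10·log₁₀(r₂/r₁).
ΔL = −10·log₁₀(4) = -6.02 dB.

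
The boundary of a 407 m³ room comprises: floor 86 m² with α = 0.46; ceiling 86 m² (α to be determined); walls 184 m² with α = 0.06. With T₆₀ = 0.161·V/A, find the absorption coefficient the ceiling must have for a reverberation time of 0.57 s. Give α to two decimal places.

0.75

A = 0.161·V/T₆₀ = 0.161·407/0.57 = 114.96 m² sabins.
Absorption from the other surfaces = 86·0.46 + 184·0.06 = 50.60 m², so the ceiling must supply 64.36 m² over 86 m².
α = 64.36/86 = 0.748.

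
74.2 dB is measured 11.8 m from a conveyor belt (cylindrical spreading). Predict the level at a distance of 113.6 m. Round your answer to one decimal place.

Line-source attenuation: ΔL = 10·log₁₀(r₂/r₁) = 10·log₁₀(113.6/11.8) = 9.835 dB.
L₂ = 74.2 − 10·log₁₀(113.6/11.8) = 74.2 − 9.835 = 64.37 dB.

64.4 dB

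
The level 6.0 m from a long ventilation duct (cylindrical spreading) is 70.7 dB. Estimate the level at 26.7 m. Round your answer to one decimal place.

Cylindrical spreading from a line source gives a 10·log₁₀(r₂/r₁) drop.
L₂ = 70.7 − 10·log₁₀(26.7/6.0) = 70.7 − 6.484 = 64.22 dB.

64.2 dB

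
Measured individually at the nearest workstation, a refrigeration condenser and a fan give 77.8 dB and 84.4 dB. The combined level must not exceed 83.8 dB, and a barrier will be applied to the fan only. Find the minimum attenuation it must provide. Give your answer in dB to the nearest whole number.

Everything except the fan sums to 10^(77.8/10) = 6.026e+07 in linear terms, 77.80 dB.
To meet 83.8 dB overall, the treated fan may contribute at most 10^(83.8/10) − 6.026e+07 = 1.796e+08, i.e. 82.54 dB.
So the fan must be reduced from 84.4 to 82.54 dB: IL = 1.86 dB.

2 dB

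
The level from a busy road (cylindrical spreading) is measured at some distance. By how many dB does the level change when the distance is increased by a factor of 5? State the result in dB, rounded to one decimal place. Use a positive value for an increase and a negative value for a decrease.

-7.0 dB

Line-source spreading: ΔL = −10·log₁₀(r₂/r₁).
ΔL = −10·log₁₀(5) = -6.99 dB.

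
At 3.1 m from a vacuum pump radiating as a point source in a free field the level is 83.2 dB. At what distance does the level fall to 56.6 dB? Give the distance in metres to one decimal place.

66.3 m

For a point source L₁ − L₂ = 20·log₁₀(r₂/r₁), so r₂ = r₁·10^((L₁−L₂)/20).
r₂ = 3.1·10^((83.2−56.6)/20) = 3.1·10^(26.6/20) = 66.28 m.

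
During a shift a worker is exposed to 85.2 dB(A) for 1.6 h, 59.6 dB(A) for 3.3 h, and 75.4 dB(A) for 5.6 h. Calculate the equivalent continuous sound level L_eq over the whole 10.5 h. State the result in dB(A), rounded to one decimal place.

The energy average is taken in the linear domain: L_eq = 10·log₁₀[(Σ tᵢ·10^(Lᵢ/10))/T], T = 10.5 h.
Σ tᵢ·10^(Lᵢ/10) = 1.6·10^(85.2/10) + 3.3·10^(59.6/10) + 5.6·10^(75.4/10) = 7.270e+08.
L_eq = 10·log₁₀(7.270e+08/10.5) = 78.40 dB(A).

78.4 dB(A)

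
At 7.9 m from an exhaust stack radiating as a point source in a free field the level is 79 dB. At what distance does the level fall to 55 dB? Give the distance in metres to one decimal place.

125.2 m

Point-source spreading drops the level by 20·log₁₀(r₂/r₁); inverting, r₂/r₁ = 10^(ΔL/20).
r₂ = 7.9·10^((79−55)/20) = 7.9·10^(24.0/20) = 125.21 m.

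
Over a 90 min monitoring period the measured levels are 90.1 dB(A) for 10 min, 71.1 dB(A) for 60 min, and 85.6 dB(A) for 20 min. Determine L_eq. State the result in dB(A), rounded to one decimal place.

The energy average is taken in the linear domain: L_eq = 10·log₁₀[(Σ tᵢ·10^(Lᵢ/10))/T], T = 90 min.
Σ tᵢ·10^(Lᵢ/10) = 10·10^(90.1/10) + 60·10^(71.1/10) + 20·10^(85.6/10) = 1.827e+10.
L_eq = 10·log₁₀(1.827e+10/90) = 83.07 dB(A).

83.1 dB(A)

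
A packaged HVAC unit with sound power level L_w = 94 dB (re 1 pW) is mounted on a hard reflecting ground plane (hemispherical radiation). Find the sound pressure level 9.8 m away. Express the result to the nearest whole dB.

66 dB

The power spreads over a hemisphere of area 2π·r², so L_p = L_w − 10·log₁₀(2π·r²).
2π·r² = 603.4 m², 10·log₁₀ of that is 27.806 dB.
L_p = 94 − 27.806 = 66.19 dB.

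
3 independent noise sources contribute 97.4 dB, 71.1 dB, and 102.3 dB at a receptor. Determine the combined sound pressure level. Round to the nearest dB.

Incoherent sources combine by intensity addition: L_total = 10·log₁₀(Σ 10^(L_i/10)).
Σ 10^(L/10) = 10^(97.4/10) + 10^(71.1/10) + 10^(102.3/10) = 2.249e+10.
L_total = 10·log₁₀(2.249e+10) = 103.52 dB.

104 dB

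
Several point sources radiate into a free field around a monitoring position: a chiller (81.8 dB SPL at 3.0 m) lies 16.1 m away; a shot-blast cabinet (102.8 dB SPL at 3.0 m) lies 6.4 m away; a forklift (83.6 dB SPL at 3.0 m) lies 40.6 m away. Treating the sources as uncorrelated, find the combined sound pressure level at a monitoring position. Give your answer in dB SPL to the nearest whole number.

96 dB SPL

Apply inverse-square spreading to bring every level to the receiver, then sum 10^(L/10).
chiller: 81.8 − 20·log₁₀(16.1/3.0) = 81.8 − 14.59 = 67.21 dB SPL.
shot-blast cabinet: 102.8 − 20·log₁₀(6.4/3.0) = 102.8 − 6.58 = 96.22 dB SPL.
forklift: 83.6 − 20·log₁₀(40.6/3.0) = 83.6 − 22.63 = 60.97 dB SPL.
Σ 10^(L/10) = 4.193e+09 → L_total = 10·log₁₀(4.193e+09) = 96.23 dB SPL.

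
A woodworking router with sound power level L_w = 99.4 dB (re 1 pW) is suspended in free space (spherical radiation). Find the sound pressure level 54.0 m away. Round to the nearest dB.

The power spreads over a sphere of area 4π·r², so L_p = L_w − 10·log₁₀(4π·r²).
4π·r² = 3.664e+04 m², 10·log₁₀ of that is 45.640 dB.
L_p = 99.4 − 45.640 = 53.76 dB.

54 dB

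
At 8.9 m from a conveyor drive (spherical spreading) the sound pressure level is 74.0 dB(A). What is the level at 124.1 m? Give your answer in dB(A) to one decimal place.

51.1 dB(A)

For a point source, L₂ = L₁ − 20·log₁₀(r₂/r₁).
L₂ = 74.0 − 20·log₁₀(124.1/8.9) = 74.0 − 22.888 = 51.11 dB(A).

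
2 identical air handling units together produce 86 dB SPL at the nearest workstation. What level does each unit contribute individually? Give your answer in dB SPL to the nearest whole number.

83 dB SPL

2 equal contributions raise the level by 10·log₁₀ 2 = 3.010 dB, so each unit alone gives 86 − 3.010.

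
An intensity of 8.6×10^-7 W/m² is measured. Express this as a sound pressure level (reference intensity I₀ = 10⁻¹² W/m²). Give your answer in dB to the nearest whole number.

59 dB

L = 10·log₁₀(I/I₀) = 10·log₁₀(8.6×10^-7/10⁻¹²) = 10·log₁₀(8.6×10^5).
L = 10·(0.9345 + 5) = 59.34 dB.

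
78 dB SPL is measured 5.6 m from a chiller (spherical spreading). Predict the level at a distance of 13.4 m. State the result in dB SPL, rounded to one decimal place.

Spherical spreading from a point source gives a 20·log₁₀(r₂/r₁) drop.
L₂ = 78 − 20·log₁₀(13.4/5.6) = 78 − 7.578 = 70.42 dB SPL.

70.4 dB SPL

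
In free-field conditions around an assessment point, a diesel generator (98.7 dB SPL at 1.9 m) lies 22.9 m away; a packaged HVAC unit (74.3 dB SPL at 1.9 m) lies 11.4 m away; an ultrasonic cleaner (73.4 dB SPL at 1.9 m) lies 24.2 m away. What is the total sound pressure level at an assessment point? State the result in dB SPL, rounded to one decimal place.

77.2 dB SPL

First find each source's level at the receiver (point-source: −20·log₁₀(r/r_ref)), then combine on an intensity basis.
diesel generator: 98.7 − 20·log₁₀(22.9/1.9) = 98.7 − 21.62 = 77.08 dB SPL.
packaged HVAC unit: 74.3 − 20·log₁₀(11.4/1.9) = 74.3 − 15.56 = 58.74 dB SPL.
ultrasonic cleaner: 73.4 − 20·log₁₀(24.2/1.9) = 73.4 − 22.10 = 51.30 dB SPL.
Σ 10^(L/10) = 5.191e+07 → L_total = 10·log₁₀(5.191e+07) = 77.15 dB SPL.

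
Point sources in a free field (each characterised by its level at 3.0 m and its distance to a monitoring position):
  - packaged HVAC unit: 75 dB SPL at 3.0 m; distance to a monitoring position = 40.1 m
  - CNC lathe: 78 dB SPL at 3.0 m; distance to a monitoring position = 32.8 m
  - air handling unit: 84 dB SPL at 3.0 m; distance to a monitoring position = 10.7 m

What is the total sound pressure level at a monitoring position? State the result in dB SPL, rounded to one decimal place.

Apply inverse-square spreading to bring every level to the receiver, then sum 10^(L/10).
packaged HVAC unit: 75 − 20·log₁₀(40.1/3.0) = 75 − 22.52 = 52.48 dB SPL.
CNC lathe: 78 − 20·log₁₀(32.8/3.0) = 78 − 20.78 = 57.22 dB SPL.
air handling unit: 84 − 20·log₁₀(10.7/3.0) = 84 − 11.05 = 72.95 dB SPL.
Σ 10^(L/10) = 2.045e+07 → L_total = 10·log₁₀(2.045e+07) = 73.11 dB SPL.

73.1 dB SPL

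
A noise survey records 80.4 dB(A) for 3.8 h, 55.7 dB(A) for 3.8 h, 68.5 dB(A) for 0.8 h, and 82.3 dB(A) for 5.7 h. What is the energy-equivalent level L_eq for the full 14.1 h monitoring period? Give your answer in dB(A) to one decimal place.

79.9 dB(A)

The energy average is taken in the linear domain: L_eq = 10·log₁₀[(Σ tᵢ·10^(Lᵢ/10))/T], T = 14.1 h.
Σ tᵢ·10^(Lᵢ/10) = 3.8·10^(80.4/10) + 3.8·10^(55.7/10) + 0.8·10^(68.5/10) + 5.7·10^(82.3/10) = 1.392e+09.
L_eq = 10·log₁₀(1.392e+09/14.1) = 79.94 dB(A).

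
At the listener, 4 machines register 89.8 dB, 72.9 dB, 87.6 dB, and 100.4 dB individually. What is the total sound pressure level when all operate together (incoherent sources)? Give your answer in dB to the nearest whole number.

Incoherent sources combine by intensity addition: L_total = 10·log₁₀(Σ 10^(L_i/10)).
Σ 10^(L/10) = 10^(89.8/10) + 10^(72.9/10) + 10^(87.6/10) + 10^(100.4/10) = 1.251e+10.
L_total = 10·log₁₀(1.251e+10) = 100.97 dB.

101 dB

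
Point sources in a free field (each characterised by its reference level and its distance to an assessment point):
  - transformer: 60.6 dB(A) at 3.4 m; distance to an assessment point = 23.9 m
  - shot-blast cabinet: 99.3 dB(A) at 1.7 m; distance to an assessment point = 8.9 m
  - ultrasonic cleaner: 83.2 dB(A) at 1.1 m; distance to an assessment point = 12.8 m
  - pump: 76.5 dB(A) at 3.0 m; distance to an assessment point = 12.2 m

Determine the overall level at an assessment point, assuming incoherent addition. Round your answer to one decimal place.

First find each source's level at the receiver (point-source: −20·log₁₀(r/r_ref)), then combine on an intensity basis.
transformer: 60.6 − 20·log₁₀(23.9/3.4) = 60.6 − 16.94 = 43.66 dB(A).
shot-blast cabinet: 99.3 − 20·log₁₀(8.9/1.7) = 99.3 − 14.38 = 84.92 dB(A).
ultrasonic cleaner: 83.2 − 20·log₁₀(12.8/1.1) = 83.2 − 21.32 = 61.88 dB(A).
pump: 76.5 − 20·log₁₀(12.2/3.0) = 76.5 − 12.18 = 64.32 dB(A).
Σ 10^(L/10) = 3.148e+08 → L_total = 10·log₁₀(3.148e+08) = 84.98 dB(A).

85.0 dB(A)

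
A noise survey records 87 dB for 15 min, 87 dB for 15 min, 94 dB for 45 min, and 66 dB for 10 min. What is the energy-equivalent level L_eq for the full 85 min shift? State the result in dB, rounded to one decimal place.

91.8 dB

Weight each interval's intensity by its duration and average over T = 85 min:
Σ tᵢ·10^(Lᵢ/10) = 15·10^(87/10) + 15·10^(87/10) + 45·10^(94/10) + 10·10^(66/10) = 1.281e+11.
L_eq = 10·log₁₀(1.281e+11/85) = 91.78 dB.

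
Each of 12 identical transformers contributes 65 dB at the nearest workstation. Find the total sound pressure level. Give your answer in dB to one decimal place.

75.8 dB

L_total = L₁ + 10·log₁₀ N for N identical incoherent sources.
L_total = 65 + 10·log₁₀(12) = 65 + 10.792 = 75.79 dB.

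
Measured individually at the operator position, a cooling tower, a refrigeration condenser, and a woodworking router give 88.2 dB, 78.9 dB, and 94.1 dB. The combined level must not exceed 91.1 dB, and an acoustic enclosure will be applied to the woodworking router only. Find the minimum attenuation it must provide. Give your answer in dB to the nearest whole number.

7 dB

The untreated sources together contribute 10^(88.2/10) + 10^(78.9/10) = 7.383e+08, i.e. 88.68 dB.
The limit corresponds to 10^(91.1/10) = 1.288e+09; subtracting the fixed part leaves 5.499e+08 for the woodworking router, i.e. 87.40 dB.
Required insertion loss = 94.1 − 87.40 = 6.70 dB.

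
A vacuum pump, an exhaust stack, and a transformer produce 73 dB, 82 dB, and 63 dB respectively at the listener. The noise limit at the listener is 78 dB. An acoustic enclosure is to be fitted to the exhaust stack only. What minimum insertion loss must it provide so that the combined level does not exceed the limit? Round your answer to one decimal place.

5.9 dB

The untreated sources together contribute 10^(73/10) + 10^(63/10) = 2.195e+07, i.e. 73.41 dB.
The limit corresponds to 10^(78/10) = 6.310e+07; subtracting the fixed part leaves 4.115e+07 for the exhaust stack, i.e. 76.14 dB.
So the exhaust stack must be reduced from 82 to 76.14 dB: IL = 5.86 dB.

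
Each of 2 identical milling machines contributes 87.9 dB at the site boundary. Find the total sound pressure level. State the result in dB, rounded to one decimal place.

L_total = L₁ + 10·log₁₀ N for N identical incoherent sources.
L_total = 87.9 + 10·log₁₀(2) = 87.9 + 3.010 = 90.91 dB.

90.9 dB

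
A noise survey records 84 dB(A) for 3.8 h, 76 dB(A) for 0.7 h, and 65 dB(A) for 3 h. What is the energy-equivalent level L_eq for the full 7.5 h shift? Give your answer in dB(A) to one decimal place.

L_eq = 10·log₁₀[(1/T)·Σ tᵢ·10^(Lᵢ/10)] with T = 7.5 h.
Σ tᵢ·10^(Lᵢ/10) = 3.8·10^(84/10) + 0.7·10^(76/10) + 3·10^(65/10) = 9.919e+08.
L_eq = 10·log₁₀(9.919e+08/7.5) = 81.21 dB(A).

81.2 dB(A)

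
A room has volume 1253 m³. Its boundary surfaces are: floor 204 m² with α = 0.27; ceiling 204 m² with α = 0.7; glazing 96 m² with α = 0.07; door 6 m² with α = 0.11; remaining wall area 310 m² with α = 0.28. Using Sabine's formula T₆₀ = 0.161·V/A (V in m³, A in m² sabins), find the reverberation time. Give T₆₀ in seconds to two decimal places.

A = Σ Sᵢαᵢ = 204·0.27 + 204·0.7 + 96·0.07 + 6·0.11 + 310·0.28 = 292.06 m².
T₆₀ = 0.161 × 1253 / 292.06 = 0.691 s.

0.69 s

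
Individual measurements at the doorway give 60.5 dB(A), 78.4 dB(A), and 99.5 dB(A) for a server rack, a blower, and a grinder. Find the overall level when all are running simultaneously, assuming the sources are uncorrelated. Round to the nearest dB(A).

100 dB(A)

Incoherent sources combine by intensity addition: L_total = 10·log₁₀(Σ 10^(L_i/10)).
Σ 10^(L/10) = 10^(60.5/10) + 10^(78.4/10) + 10^(99.5/10) = 8.983e+09.
L_total = 10·log₁₀(8.983e+09) = 99.53 dB(A).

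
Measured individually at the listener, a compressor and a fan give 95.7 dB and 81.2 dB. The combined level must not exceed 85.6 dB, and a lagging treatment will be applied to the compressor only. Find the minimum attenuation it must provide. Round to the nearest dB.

Fixed contribution from the other source: Σ 10^(L/10) = 10^(81.2/10) = 1.318e+08 (81.20 dB).
The limit corresponds to 10^(85.6/10) = 3.631e+08; subtracting the fixed part leaves 2.313e+08 for the compressor, i.e. 83.64 dB.
Required insertion loss = 95.7 − 83.64 = 12.06 dB.

12 dB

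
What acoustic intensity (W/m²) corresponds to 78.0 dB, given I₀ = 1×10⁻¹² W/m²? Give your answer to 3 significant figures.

I/I₀ = 10^(78.0/10) = 6.31e+07, so I = 6.31e+07 × 10⁻¹² W/m².

6.31e-05 W/m²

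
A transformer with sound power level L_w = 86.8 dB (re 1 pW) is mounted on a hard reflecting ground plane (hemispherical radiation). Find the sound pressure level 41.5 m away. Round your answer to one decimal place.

46.5 dB

The power spreads over a hemisphere of area 2π·r², so L_p = L_w − 10·log₁₀(2π·r²).
2π·r² = 1.082e+04 m², 10·log₁₀ of that is 40.343 dB.
L_p = 86.8 − 40.343 = 46.46 dB.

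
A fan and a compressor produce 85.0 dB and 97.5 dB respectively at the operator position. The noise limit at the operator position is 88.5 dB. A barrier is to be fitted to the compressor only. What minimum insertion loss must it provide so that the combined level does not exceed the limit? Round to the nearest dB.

Everything except the compressor sums to 10^(85.0/10) = 3.162e+08 in linear terms, 85.00 dB.
To meet 88.5 dB overall, the treated compressor may contribute at most 10^(88.5/10) − 3.162e+08 = 3.917e+08, i.e. 85.93 dB.
So the compressor must be reduced from 97.5 to 85.93 dB: IL = 11.57 dB.

12 dB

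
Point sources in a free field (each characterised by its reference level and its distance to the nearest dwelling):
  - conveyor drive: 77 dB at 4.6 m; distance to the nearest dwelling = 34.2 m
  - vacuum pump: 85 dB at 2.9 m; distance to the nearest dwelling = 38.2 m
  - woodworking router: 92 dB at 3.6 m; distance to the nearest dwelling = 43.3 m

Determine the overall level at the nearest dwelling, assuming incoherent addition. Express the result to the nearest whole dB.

71 dB

First find each source's level at the receiver (point-source: −20·log₁₀(r/r_ref)), then combine on an intensity basis.
conveyor drive: 77 − 20·log₁₀(34.2/4.6) = 77 − 17.43 = 59.57 dB.
vacuum pump: 85 − 20·log₁₀(38.2/2.9) = 85 − 22.39 = 62.61 dB.
woodworking router: 92 − 20·log₁₀(43.3/3.6) = 92 − 21.60 = 70.40 dB.
Σ 10^(L/10) = 1.368e+07 → L_total = 10·log₁₀(1.368e+07) = 71.36 dB.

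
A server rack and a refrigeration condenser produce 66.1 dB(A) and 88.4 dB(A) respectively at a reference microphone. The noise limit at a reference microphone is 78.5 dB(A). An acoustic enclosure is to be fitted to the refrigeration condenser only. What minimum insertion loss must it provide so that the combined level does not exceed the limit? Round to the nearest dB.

10 dB

The untreated sources together contribute 10^(66.1/10) = 4.074e+06, i.e. 66.10 dB(A).
To meet 78.5 dB(A) overall, the treated refrigeration condenser may contribute at most 10^(78.5/10) − 4.074e+06 = 6.672e+07, i.e. 78.24 dB(A).
Required insertion loss = 88.4 − 78.24 = 10.16 dB.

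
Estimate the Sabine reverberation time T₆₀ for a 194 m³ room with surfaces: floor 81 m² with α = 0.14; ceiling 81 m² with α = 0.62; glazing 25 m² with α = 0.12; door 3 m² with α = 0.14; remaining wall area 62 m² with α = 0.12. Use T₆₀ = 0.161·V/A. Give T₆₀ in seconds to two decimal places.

Total absorption A = 81·0.14 + 81·0.62 + 25·0.12 + 3·0.14 + 62·0.12 = 72.42 m² sabins.
T₆₀ = 0.161 × 194 / 72.42 = 0.431 s.

0.43 s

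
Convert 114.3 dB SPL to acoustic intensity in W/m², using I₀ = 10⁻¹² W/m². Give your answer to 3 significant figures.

0.269 W/m²

I/I₀ = 10^(114.3/10) = 2.692e+11, so I = 2.692e+11 × 10⁻¹² W/m².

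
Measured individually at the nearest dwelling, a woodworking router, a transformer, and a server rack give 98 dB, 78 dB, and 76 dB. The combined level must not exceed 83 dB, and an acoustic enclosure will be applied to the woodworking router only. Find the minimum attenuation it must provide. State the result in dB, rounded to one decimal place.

18.1 dB

The untreated sources together contribute 10^(78/10) + 10^(76/10) = 1.029e+08, i.e. 80.12 dB.
The limit corresponds to 10^(83/10) = 1.995e+08; subtracting the fixed part leaves 9.662e+07 for the woodworking router, i.e. 79.85 dB.
So the woodworking router must be reduced from 98 to 79.85 dB: IL = 18.15 dB.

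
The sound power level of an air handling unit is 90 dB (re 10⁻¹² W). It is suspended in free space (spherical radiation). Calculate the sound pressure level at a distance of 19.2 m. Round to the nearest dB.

The power spreads over a sphere of area 4π·r², so L_p = L_w − 10·log₁₀(4π·r²).
4π·r² = 4632 m², 10·log₁₀ of that is 36.658 dB.
L_p = 90 − 36.658 = 53.34 dB.

53 dB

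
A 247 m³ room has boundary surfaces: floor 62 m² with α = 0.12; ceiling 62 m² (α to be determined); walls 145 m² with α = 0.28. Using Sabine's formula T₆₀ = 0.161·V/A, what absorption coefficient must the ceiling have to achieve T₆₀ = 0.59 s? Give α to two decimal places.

Required total absorption A = 0.161·247/0.59 = 67.40 m².
Absorption from the other surfaces = 62·0.12 + 145·0.28 = 48.04 m², so the ceiling must supply 19.36 m² over 62 m².
α = 19.36/62 = 0.312.

0.31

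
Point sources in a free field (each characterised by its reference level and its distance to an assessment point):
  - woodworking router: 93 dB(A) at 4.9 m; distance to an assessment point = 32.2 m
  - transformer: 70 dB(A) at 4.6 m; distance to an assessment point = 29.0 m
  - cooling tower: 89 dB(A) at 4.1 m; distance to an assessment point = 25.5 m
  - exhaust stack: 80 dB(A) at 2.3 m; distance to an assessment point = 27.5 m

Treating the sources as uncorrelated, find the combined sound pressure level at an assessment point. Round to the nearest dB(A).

78 dB(A)

Propagate each source to the receiver with L = L_ref − 20·log₁₀(r/r_ref), then add intensities.
woodworking router: 93 − 20·log₁₀(32.2/4.9) = 93 − 16.35 = 76.65 dB(A).
transformer: 70 − 20·log₁₀(29.0/4.6) = 70 − 15.99 = 54.01 dB(A).
cooling tower: 89 − 20·log₁₀(25.5/4.1) = 89 − 15.88 = 73.12 dB(A).
exhaust stack: 80 − 20·log₁₀(27.5/2.3) = 80 − 21.55 = 58.45 dB(A).
Σ 10^(L/10) = 6.769e+07 → L_total = 10·log₁₀(6.769e+07) = 78.31 dB(A).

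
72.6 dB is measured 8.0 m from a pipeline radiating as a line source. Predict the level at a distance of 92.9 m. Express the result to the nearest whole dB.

62 dB

For a line source, L₂ = L₁ − 10·log₁₀(r₂/r₁).
L₂ = 72.6 − 10·log₁₀(92.9/8.0) = 72.6 − 10.649 = 61.95 dB.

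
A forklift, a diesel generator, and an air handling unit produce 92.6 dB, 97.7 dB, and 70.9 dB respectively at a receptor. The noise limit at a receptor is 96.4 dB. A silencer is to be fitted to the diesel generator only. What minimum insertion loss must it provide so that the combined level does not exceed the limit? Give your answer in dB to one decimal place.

The untreated sources together contribute 10^(92.6/10) + 10^(70.9/10) = 1.832e+09, i.e. 92.63 dB.
To meet 96.4 dB overall, the treated diesel generator may contribute at most 10^(96.4/10) − 1.832e+09 = 2.533e+09, i.e. 94.04 dB.
Required insertion loss = 97.7 − 94.04 = 3.66 dB.

3.7 dB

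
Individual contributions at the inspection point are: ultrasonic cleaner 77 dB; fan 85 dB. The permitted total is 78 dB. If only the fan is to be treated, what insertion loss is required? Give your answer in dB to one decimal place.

13.9 dB

The untreated sources together contribute 10^(77/10) = 5.012e+07, i.e. 77.00 dB.
The limit corresponds to 10^(78/10) = 6.310e+07; subtracting the fixed part leaves 1.298e+07 for the fan, i.e. 71.13 dB.
Required insertion loss = 85 − 71.13 = 13.87 dB.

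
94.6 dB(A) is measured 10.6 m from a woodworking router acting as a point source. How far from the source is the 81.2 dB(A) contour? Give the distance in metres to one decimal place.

For a point source L₁ − L₂ = 20·log₁₀(r₂/r₁), so r₂ = r₁·10^((L₁−L₂)/20).
r₂ = 10.6·10^((94.6−81.2)/20) = 10.6·10^(13.4/20) = 49.58 m.

49.6 m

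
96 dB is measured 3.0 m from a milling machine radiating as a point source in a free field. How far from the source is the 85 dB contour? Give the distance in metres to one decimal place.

For a point source L₁ − L₂ = 20·log₁₀(r₂/r₁), so r₂ = r₁·10^((L₁−L₂)/20).
r₂ = 3.0·10^((96−85)/20) = 3.0·10^(11.0/20) = 10.64 m.

10.6 m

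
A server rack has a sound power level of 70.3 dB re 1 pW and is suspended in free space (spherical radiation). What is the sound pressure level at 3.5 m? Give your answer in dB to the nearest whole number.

The power spreads over a sphere of area 4π·r², so L_p = L_w − 10·log₁₀(4π·r²).
4π·r² = 153.9 m², 10·log₁₀ of that is 21.873 dB.
L_p = 70.3 − 21.873 = 48.43 dB.

48 dB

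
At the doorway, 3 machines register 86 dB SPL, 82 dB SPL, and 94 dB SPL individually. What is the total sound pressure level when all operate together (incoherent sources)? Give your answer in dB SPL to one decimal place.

Incoherent sources combine by intensity addition: L_total = 10·log₁₀(Σ 10^(L_i/10)).
Σ 10^(L/10) = 10^(86/10) + 10^(82/10) + 10^(94/10) = 3.068e+09.
L_total = 10·log₁₀(3.068e+09) = 94.87 dB SPL.

94.9 dB SPL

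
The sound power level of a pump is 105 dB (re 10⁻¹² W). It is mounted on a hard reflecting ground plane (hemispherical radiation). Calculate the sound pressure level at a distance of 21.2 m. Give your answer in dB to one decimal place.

70.5 dB

The power spreads over a hemisphere of area 2π·r², so L_p = L_w − 10·log₁₀(2π·r²).
2π·r² = 2824 m², 10·log₁₀ of that is 34.509 dB.
L_p = 105 − 34.509 = 70.49 dB.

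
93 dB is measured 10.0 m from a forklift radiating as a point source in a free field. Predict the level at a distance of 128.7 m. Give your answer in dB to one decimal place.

Point-source attenuation: ΔL = 20·log₁₀(r₂/r₁) = 20·log₁₀(128.7/10.0) = 22.192 dB.
L₂ = 93 − 20·log₁₀(128.7/10.0) = 93 − 22.192 = 70.81 dB.

70.8 dB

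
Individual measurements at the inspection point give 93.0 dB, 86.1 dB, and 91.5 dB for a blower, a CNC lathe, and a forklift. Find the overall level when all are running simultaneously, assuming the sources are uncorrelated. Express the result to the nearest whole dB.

96 dB

Incoherent sources combine by intensity addition: L_total = 10·log₁₀(Σ 10^(L_i/10)).
Σ 10^(L/10) = 10^(93.0/10) + 10^(86.1/10) + 10^(91.5/10) = 3.815e+09.
L_total = 10·log₁₀(3.815e+09) = 95.82 dB.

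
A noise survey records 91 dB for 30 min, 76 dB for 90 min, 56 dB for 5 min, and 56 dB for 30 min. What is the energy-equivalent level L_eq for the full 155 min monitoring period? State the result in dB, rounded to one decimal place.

Weight each interval's intensity by its duration and average over T = 155 min:
Σ tᵢ·10^(Lᵢ/10) = 30·10^(91/10) + 90·10^(76/10) + 5·10^(56/10) + 30·10^(56/10) = 4.136e+10.
L_eq = 10·log₁₀(4.136e+10/155) = 84.26 dB.

84.3 dB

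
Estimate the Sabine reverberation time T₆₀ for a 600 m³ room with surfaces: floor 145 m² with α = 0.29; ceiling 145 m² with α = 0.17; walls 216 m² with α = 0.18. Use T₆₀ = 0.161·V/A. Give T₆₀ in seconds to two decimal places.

0.91 s

Summing Sᵢαᵢ: 145·0.29 + 145·0.17 + 216·0.18 = 105.58 m².
T₆₀ = 0.161 × 600 / 105.58 = 0.915 s.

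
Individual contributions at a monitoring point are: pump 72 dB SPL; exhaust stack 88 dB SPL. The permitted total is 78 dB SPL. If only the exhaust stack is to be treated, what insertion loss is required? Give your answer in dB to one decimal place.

11.3 dB

Fixed contribution from the other source: Σ 10^(L/10) = 10^(72/10) = 1.585e+07 (72.00 dB SPL).
The limit corresponds to 10^(78/10) = 6.310e+07; subtracting the fixed part leaves 4.725e+07 for the exhaust stack, i.e. 76.74 dB SPL.
Required insertion loss = 88 − 76.74 = 11.26 dB.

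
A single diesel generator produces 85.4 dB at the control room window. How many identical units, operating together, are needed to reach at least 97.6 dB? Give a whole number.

17

N identical sources give L₁ + 10·log₁₀ N, so require 10·log₁₀ N ≥ 97.6 − 85.4 = 12.2 dB.
N ≥ 10^(12.2/10) = 16.596, so N = 17.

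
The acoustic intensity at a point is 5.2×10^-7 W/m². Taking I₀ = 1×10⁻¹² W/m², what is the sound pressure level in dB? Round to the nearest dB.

Dividing by I₀ shifts the exponent by 12: I/I₀ = 5.2×10^5.
L = 10·(0.7160 + 5) = 57.16 dB.

57 dB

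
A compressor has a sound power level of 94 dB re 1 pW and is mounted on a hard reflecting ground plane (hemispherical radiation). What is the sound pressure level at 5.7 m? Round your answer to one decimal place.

The power spreads over a hemisphere of area 2π·r², so L_p = L_w − 10·log₁₀(2π·r²).
2π·r² = 204.1 m², 10·log₁₀ of that is 23.099 dB.
L_p = 94 − 23.099 = 70.90 dB.

70.9 dB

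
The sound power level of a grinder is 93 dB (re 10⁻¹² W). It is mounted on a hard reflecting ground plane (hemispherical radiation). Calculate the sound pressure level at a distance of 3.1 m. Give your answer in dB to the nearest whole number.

75 dB

L_p = L_w − 10·log₁₀(2π·r²) with r = 3.1 m.
2π·r² = 60.38 m², 10·log₁₀ of that is 17.809 dB.
L_p = 93 − 17.809 = 75.19 dB.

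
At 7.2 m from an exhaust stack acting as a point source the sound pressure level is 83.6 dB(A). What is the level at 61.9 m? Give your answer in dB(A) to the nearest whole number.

Spherical spreading from a point source gives a 20·log₁₀(r₂/r₁) drop.
L₂ = 83.6 − 20·log₁₀(61.9/7.2) = 83.6 − 18.687 = 64.91 dB(A).

65 dB(A)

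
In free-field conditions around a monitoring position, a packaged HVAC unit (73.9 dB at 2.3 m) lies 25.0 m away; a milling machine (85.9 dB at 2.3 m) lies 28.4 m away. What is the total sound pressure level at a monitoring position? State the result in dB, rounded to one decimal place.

64.4 dB

Apply inverse-square spreading to bring every level to the receiver, then sum 10^(L/10).
packaged HVAC unit: 73.9 − 20·log₁₀(25.0/2.3) = 73.9 − 20.72 = 53.18 dB.
milling machine: 85.9 − 20·log₁₀(28.4/2.3) = 85.9 − 21.83 = 64.07 dB.
Σ 10^(L/10) = 2.759e+06 → L_total = 10·log₁₀(2.759e+06) = 64.41 dB.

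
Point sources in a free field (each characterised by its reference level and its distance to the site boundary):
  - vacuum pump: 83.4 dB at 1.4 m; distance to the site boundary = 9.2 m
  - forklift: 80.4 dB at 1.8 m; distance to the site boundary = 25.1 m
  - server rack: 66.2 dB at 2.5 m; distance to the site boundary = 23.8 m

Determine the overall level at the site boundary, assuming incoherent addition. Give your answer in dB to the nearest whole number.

First find each source's level at the receiver (point-source: −20·log₁₀(r/r_ref)), then combine on an intensity basis.
vacuum pump: 83.4 − 20·log₁₀(9.2/1.4) = 83.4 − 16.35 = 67.05 dB.
forklift: 80.4 − 20·log₁₀(25.1/1.8) = 80.4 − 22.89 = 57.51 dB.
server rack: 66.2 − 20·log₁₀(23.8/2.5) = 66.2 − 19.57 = 46.63 dB.
Σ 10^(L/10) = 5.676e+06 → L_total = 10·log₁₀(5.676e+06) = 67.54 dB.

68 dB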